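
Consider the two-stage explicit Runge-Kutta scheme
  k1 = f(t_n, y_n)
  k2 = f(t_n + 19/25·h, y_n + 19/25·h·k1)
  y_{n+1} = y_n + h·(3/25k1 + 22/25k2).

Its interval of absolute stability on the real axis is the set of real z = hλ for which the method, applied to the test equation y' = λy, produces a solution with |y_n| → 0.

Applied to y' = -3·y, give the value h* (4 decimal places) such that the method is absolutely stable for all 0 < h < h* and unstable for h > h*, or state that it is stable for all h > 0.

Test eqn y'=λy, z=hλ:
  k1=λy_n ⇒ h·k1=z·y_n;  k2=λ(1+19/25z)y_n ⇒ h·k2=z(1+19/25z)y_n
  y_{n+1}/y_n = 1 + 3/25z + 22/25z(1+19/25z) = 1 + z + 418/625z²
  so R(z) = 1 + z + 418/625z².

Need |R(x)|<1, x<0.
x=-0.88: |R|=0.6379
R=1: x+418/625x²=0 ⇒ x=−625/418=-1.4952; min R=1−1/(4·418/625)=0.6262>−1
Confirm numerically:
  x=-1.421: |R|=0.92947 <1
  x=-1.270: |R|=0.80871 <1
  x=-1.229: |R|=0.78118 <1
  x=-0.870: |R|=0.63621 <1
  x=-1.802: |R|=1.36973 >1
  x=-1.797: |R|=1.36269 >1
  x=-1.740: |R|=1.28486 >1
Interval (-1.4952, 0).

(-1.4952,0); λ=-3 ⇒ h* = (625/418)/3 = 0.4984.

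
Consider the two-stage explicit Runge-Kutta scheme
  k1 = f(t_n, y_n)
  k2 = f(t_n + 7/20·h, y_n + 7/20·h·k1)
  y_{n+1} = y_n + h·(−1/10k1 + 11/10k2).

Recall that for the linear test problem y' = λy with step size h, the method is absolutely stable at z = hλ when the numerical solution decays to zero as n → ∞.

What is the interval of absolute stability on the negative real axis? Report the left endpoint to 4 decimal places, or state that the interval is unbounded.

With y'=λy (z=hλ):
  k1=λy_n ⇒ h·k1=z·y_n;  k2=λ(1+7/20z)y_n ⇒ h·k2=z(1+7/20z)y_n
  y_{n+1}/y_n = 1 − 1/10z + 11/10z(1+7/20z) = 1 + z + 77/200z²
  R(z) = 1 + z + 77/200z².

Find x<0 with |R(x)|<1.
x=-1.38: |R|=0.3532
R=1: x+77/200x²=0 ⇒ x=−200/77=-2.5974; min R=1−1/(4·77/200)=0.3506>−1
Confirm numerically:
  x=-2.554: |R|=0.95732 <1
  x=-2.537: |R|=0.94100 <1
  x=-2.273: |R|=0.71611 <1
  x=-1.347: |R|=0.35155 <1
  x=-2.985: |R|=1.44544 >1
  x=-2.972: |R|=1.42862 >1
  x=-2.688: |R|=1.09376 >1
So |R|<1 on (-2.5974, 0).

z∈(-2.5974,0).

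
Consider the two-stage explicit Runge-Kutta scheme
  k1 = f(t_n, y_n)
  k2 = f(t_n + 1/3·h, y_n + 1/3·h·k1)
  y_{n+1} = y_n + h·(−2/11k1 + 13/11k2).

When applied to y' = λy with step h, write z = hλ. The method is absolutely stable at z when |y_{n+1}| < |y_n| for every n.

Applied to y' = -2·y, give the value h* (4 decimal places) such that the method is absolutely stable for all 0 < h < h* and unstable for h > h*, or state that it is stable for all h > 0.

(-2.5385,0); λ=-2 ⇒ h* = (33/13)/2 = 1.2692.

Set f=λy, z=hλ:
  k1=λy_n ⇒ h·k1=z·y_n;  k2=λ(1+1/3z)y_n ⇒ h·k2=z(1+1/3z)y_n
  y_{n+1}/y_n = 1 − 2/11z + 13/11z(1+1/3z) = 1 + z + 13/33z²
  R(z) = 1 + z + 13/33z².

Boundary: |R(x)|=1, x<0.
x=-1.45: |R|=0.3783
R=1: x+13/33x²=0 ⇒ x=−33/13=-2.5385; min R=1−1/(4·13/33)=0.3654>−1
Confirm numerically:
  x=-1.519: |R|=0.38996 <1
  x=-1.304: |R|=0.36586 <1
  x=-1.097: |R|=0.37707 <1
  x=-2.928: |R|=1.44931 >1
  x=-2.754: |R|=1.23384 >1
So |R|<1 on (-2.5385, 0).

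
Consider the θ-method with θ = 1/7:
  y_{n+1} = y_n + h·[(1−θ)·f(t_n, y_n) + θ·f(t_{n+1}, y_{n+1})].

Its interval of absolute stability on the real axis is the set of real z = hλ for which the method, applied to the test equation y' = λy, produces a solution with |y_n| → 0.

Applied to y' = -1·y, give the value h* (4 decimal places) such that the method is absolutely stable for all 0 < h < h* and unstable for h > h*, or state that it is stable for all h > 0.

On y'=λy, z=hλ:
  y_{n+1} = y_n + z·[6/7·y_n + 1/7·y_{n+1}] ⇒ (1 − 1/7z)y_{n+1} = (1 + 6/7z)y_n
  so R(z) = (1 + 6/7z)/(1 − 1/7z).

Boundary: |R(x)|=1, x<0.
x=-1.03: |R|=0.1021
R=−1: 1+6/7x = −1+1/7x ⇒ -5/7x=2 ⇒ x=2/(-5/7)=-2.8000
Confirm numerically:
  x=-2.381: |R|=0.77668 <1
  x=-1.555: |R|=0.27236 <1
  x=-1.359: |R|=0.13805 <1
  x=-3.100: |R|=1.14851 >1
  x=-2.934: |R|=1.06745 >1
  x=-2.926: |R|=1.06347 >1
Stable set (-2.8000, 0).

(-2.8000,0); λ=-1 ⇒ h* = (14/5)/1 = 2.8000.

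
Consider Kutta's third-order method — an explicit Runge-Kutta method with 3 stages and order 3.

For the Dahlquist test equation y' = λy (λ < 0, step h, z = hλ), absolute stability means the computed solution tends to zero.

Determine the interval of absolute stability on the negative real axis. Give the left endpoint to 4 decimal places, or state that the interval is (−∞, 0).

(-2.5127, 0).

With y'=λy (z=hλ):
  order 3, 3-stage ⇒ R(z)=1+z+z^2/2+z^3/6
  (e.g. R(-1.71)=-0.08132, |R|=0.08132)

Solve |R(x)|<1 on ℝ⁻.
x=-1.71: |R|=0.0813
|R(-2.87)|=1.6915 |R(-2.01)|=0.3434 |R(-0.6)|=0.5440
Bisect:
  x_lo=-3.2493 |R|=2.6881  x_hi=-0.3528 |R|=0.7021
  mid=-1.80105 |R|=0.15286 →hi
  mid=-2.52519 |R|=1.02059 →lo
  mid=-2.16312 |R|=0.51048 →hi
  mid=-2.34416 |R|=0.74351 →hi
  mid=-2.43468 |R|=0.87617 →hi
  mid=-2.47994 |R|=0.94686 →hi
  mid=-2.50256 |R|=0.98334 →hi
  mid=-2.51388 |R|=1.00187 →lo
  ...
  [-2.51282,-2.51264] ⇒ x*=-2.5127
Interval (-2.5127, 0).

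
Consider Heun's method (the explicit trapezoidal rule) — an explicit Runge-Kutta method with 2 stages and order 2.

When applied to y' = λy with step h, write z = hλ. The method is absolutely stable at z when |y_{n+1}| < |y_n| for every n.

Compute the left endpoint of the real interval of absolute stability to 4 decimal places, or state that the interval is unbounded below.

On y'=λy, z=hλ:
  order 2, 2-stage ⇒ R(z)=1+z+z^2/2
  (e.g. R(-0.77)=0.52645, |R|=0.52645)

Solve |R(x)|<1 on ℝ⁻.
x=-0.77: |R|=0.5264
|R(-1.78)|=0.8042 |R(-1.74)|=0.7738 |R(-1.4)|=0.5800
Bisect:
  x_lo=-2.6820 |R|=1.9146  x_hi=-0.2429 |R|=0.7866
  mid=-1.46247 |R|=0.60694 →hi
  mid=-2.07223 |R|=1.07484 →lo
  mid=-1.76735 |R|=0.79441 →hi
  mid=-1.91979 |R|=0.92301 →hi
  mid=-1.99601 |R|=0.99602 →hi
  mid=-2.03412 |R|=1.03471 →lo
  mid=-2.01507 |R|=1.01518 →lo
  mid=-2.00554 |R|=1.00556 →lo
  mid=-2.00078 |R|=1.00078 →lo
  ...
  [-2.00003,-1.99988] ⇒ x*=-2.0000
So |R|<1 on (-2.0000, 0).

z* = -2.0000.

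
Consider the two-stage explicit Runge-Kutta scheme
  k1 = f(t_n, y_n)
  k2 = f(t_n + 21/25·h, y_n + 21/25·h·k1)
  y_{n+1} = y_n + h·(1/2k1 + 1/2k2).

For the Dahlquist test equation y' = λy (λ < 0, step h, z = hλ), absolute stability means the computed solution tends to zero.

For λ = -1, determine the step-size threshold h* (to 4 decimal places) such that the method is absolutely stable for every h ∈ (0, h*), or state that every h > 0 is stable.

(-2.3810,0); λ=-1 ⇒ h* = (50/21)/1 = 2.3810.

Set f=λy, z=hλ:
  k1=λy_n ⇒ h·k1=z·y_n;  k2=λ(1+21/25z)y_n ⇒ h·k2=z(1+21/25z)y_n
  y_{n+1}/y_n = 1 + 1/2z + 1/2z(1+21/25z) = 1 + z + 21/50z²
  ⇒ R(z) = 1 + z + 21/50z².

Boundary: |R(x)|=1, x<0.
x=-0.5: |R|=0.6050
R=1: x+21/50x²=0 ⇒ x=−50/21=-2.3810; min R=1−1/(4·21/50)=0.4048>−1
Confirm numerically:
  x=-1.456: |R|=0.43437 <1
  x=-1.199: |R|=0.40479 <1
  x=-1.129: |R|=0.40635 <1
  x=-2.938: |R|=1.68737 >1
  x=-2.717: |R|=1.38348 >1
Interval (-2.3810, 0).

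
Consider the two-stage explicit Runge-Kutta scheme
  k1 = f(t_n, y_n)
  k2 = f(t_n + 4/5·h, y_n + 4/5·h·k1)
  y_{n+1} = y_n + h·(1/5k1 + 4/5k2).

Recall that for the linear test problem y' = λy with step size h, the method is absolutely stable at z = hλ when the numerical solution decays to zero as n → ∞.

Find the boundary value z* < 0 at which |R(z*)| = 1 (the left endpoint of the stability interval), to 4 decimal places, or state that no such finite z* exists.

left endpoint -1.5625.

Test eqn y'=λy, z=hλ:
  k1=λy_n ⇒ h·k1=z·y_n;  k2=λ(1+4/5z)y_n ⇒ h·k2=z(1+4/5z)y_n
  y_{n+1}/y_n = 1 + 1/5z + 4/5z(1+4/5z) = 1 + z + 16/25z²
  ⇒ R(z) = 1 + z + 16/25z².

Find x<0 with |R(x)|<1.
x=-1.64: |R|=1.0813
R=1: x+16/25x²=0 ⇒ x=−25/16=-1.5625; min R=1−1/(4·16/25)=0.6094>−1
Confirm numerically:
  x=-1.533: |R|=0.97106 <1
  x=-1.503: |R|=0.94277 <1
  x=-1.323: |R|=0.79721 <1
  x=-0.698: |R|=0.61381 <1
  x=-1.670: |R|=1.11490 >1
  x=-1.654: |R|=1.09686 >1
Stable set (-1.5625, 0).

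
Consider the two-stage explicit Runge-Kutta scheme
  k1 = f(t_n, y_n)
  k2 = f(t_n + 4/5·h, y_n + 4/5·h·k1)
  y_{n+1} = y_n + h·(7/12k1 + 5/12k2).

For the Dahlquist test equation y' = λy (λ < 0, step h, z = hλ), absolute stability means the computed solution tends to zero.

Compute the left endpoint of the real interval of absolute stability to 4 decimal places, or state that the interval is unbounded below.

Set f=λy, z=hλ:
  k1=λy_n ⇒ h·k1=z·y_n;  k2=λ(1+4/5z)y_n ⇒ h·k2=z(1+4/5z)y_n
  y_{n+1}/y_n = 1 + 7/12z + 5/12z(1+4/5z) = 1 + z + 1/3z²
  Hence R(z) = 1 + z + 1/3z².

Find x<0 with |R(x)|<1.
x=-1.21: |R|=0.2780
R=1: x+1/3x²=0 ⇒ x=−3=-3.0000; min R=1−1/(4·1/3)=0.2500>−1
Confirm numerically:
  x=-2.373: |R|=0.50404 <1
  x=-2.045: |R|=0.34901 <1
  x=-1.419: |R|=0.25219 <1
  x=-1.265: |R|=0.26841 <1
  x=-3.553: |R|=1.65494 >1
  x=-3.320: |R|=1.35413 >1
Stable set (-3.0000, 0).

z* = -3.0000.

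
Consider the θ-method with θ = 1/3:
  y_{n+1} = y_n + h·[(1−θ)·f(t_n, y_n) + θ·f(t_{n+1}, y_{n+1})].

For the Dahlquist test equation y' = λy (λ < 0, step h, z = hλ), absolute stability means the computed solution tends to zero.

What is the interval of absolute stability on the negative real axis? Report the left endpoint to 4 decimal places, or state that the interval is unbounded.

(-6.0000, 0).

Test eqn y'=λy, z=hλ:
  y_{n+1} = y_n + z·[2/3·y_n + 1/3·y_{n+1}] ⇒ (1 − 1/3z)y_{n+1} = (1 + 2/3z)y_n
  R(z) = (1 + 2/3z)/(1 − 1/3z).

Find x<0 with |R(x)|<1.
x=-0.96: |R|=0.2727
R=−1: 1+2/3x = −1+1/3x ⇒ -1/3x=2 ⇒ x=2/(-1/3)=-6.0000
Confirm numerically:
  x=-5.587: |R|=0.95190 <1
  x=-5.271: |R|=0.91186 <1
  x=-3.973: |R|=0.70931 <1
  x=-2.954: |R|=0.48841 <1
  x=-6.446: |R|=1.04722 >1
  x=-6.283: |R|=1.03049 >1
  x=-6.225: |R|=1.02439 >1
Stable set (-6.0000, 0).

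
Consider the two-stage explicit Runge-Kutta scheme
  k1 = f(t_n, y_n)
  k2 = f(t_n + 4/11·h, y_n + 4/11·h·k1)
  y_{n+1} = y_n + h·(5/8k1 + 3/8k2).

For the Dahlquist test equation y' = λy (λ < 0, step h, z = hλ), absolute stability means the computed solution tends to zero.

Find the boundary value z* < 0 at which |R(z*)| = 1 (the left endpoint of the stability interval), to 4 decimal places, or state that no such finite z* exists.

z* = -7.3333.

Test eqn y'=λy, z=hλ:
  k1=λy_n ⇒ h·k1=z·y_n;  k2=λ(1+4/11z)y_n ⇒ h·k2=z(1+4/11z)y_n
  y_{n+1}/y_n = 1 + 5/8z + 3/8z(1+4/11z) = 1 + z + 3/22z²
  so R(z) = 1 + z + 3/22z².

Boundary: |R(x)|=1, x<0.
x=-0.95: |R|=0.1731
R=1: x+3/22x²=0 ⇒ x=−22/3=-7.3333; min R=1−1/(4·3/22)=-0.8333>−1
Confirm numerically:
  x=-6.470: |R|=0.23830 <1
  x=-5.106: |R|=0.55083 <1
  x=-4.994: |R|=0.59309 <1
  x=-7.562: |R|=1.23580 >1
  x=-7.516: |R|=1.18722 >1
  x=-7.460: |R|=1.12885 >1
Stable set (-7.3333, 0).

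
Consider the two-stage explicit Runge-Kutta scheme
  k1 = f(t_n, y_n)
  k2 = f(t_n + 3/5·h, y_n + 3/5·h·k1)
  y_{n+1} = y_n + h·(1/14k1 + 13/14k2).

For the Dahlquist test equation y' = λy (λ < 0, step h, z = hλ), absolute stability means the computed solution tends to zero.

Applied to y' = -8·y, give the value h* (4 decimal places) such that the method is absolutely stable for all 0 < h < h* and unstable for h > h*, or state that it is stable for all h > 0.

(-1.7949,0); λ=-8 ⇒ h* = (70/39)/8 = 0.2244.

Test eqn y'=λy, z=hλ:
  k1=λy_n ⇒ h·k1=z·y_n;  k2=λ(1+3/5z)y_n ⇒ h·k2=z(1+3/5z)y_n
  y_{n+1}/y_n = 1 + 1/14z + 13/14z(1+3/5z) = 1 + z + 39/70z²
  R(z) = 1 + z + 39/70z².

Find x<0 with |R(x)|<1.
x=-1.37: |R|=0.6757
R=1: x+39/70x²=0 ⇒ x=−70/39=-1.7949; min R=1−1/(4·39/70)=0.5513>−1
Confirm numerically:
  x=-1.691: |R|=0.90214 <1
  x=-1.641: |R|=0.85932 <1
  x=-0.895: |R|=0.55129 <1
  x=-2.342: |R|=1.71391 >1
  x=-1.942: |R|=1.15919 >1
Interval (-1.7949, 0).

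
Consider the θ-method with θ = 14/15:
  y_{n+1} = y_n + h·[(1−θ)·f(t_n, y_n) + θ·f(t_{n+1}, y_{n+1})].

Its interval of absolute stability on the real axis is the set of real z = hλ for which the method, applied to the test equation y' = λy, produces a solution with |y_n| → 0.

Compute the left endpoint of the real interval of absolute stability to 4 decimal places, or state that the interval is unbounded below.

Test eqn y'=λy, z=hλ:
  y_{n+1} = y_n + z·[1/15·y_n + 14/15·y_{n+1}] ⇒ (1 − 14/15z)y_{n+1} = (1 + 1/15z)y_n
  R(z) = (1 + 1/15z)/(1 − 14/15z).

Solve |R(x)|<1 on ℝ⁻.
x=-1.78: |R|=0.3312
x=-2: |R|=0.3023
x=-10: |R|=0.0323
x=-100: |R|=0.0601
θ=14/15≥1/2 ⇒ |1+1/15x|<|1−14/15x| ∀x<0 ⇒ stable on all of ℝ⁻.

(−∞, 0) — no finite endpoint.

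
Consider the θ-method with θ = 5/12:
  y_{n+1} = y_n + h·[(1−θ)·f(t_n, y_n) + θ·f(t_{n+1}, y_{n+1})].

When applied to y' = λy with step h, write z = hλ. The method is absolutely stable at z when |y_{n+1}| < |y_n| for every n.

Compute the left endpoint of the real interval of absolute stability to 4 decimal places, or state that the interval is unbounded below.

On y'=λy, z=hλ:
  y_{n+1} = y_n + z·[7/12·y_n + 5/12·y_{n+1}] ⇒ (1 − 5/12z)y_{n+1} = (1 + 7/12z)y_n
  ⇒ R(z) = (1 + 7/12z)/(1 − 5/12z).

Boundary: |R(x)|=1, x<0.
x=-0.38: |R|=0.6719
R=−1: 1+7/12x = −1+5/12x ⇒ -1/6x=2 ⇒ x=2/(-1/6)=-12.0000
Confirm numerically:
  x=-9.911: |R|=0.93213 <1
  x=-5.019: |R|=0.62362 <1
  x=-4.808: |R|=0.60089 <1
  x=-12.298: |R|=1.00811 >1
  x=-12.119: |R|=1.00328 >1
So |R|<1 on (-12.0000, 0).

left endpoint -12.0000.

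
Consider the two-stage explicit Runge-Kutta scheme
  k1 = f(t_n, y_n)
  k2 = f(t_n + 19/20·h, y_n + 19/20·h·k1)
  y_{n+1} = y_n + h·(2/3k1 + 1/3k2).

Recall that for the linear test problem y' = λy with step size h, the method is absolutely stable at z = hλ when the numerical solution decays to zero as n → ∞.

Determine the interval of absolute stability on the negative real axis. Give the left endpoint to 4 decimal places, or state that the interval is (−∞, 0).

z∈(-3.1579,0).

Set f=λy, z=hλ:
  k1=λy_n ⇒ h·k1=z·y_n;  k2=λ(1+19/20z)y_n ⇒ h·k2=z(1+19/20z)y_n
  y_{n+1}/y_n = 1 + 2/3z + 1/3z(1+19/20z) = 1 + z + 19/60z²
  R(z) = 1 + z + 19/60z².

Find x<0 with |R(x)|<1.
x=-0.74: |R|=0.4334
R=1: x+19/60x²=0 ⇒ x=−60/19=-3.1579; min R=1−1/(4·19/60)=0.2105>−1
Confirm numerically:
  x=-2.294: |R|=0.37244 <1
  x=-2.137: |R|=0.30914 <1
  x=-1.582: |R|=0.21053 <1
  x=-3.494: |R|=1.37188 >1
  x=-3.243: |R|=1.08740 >1
  x=-3.224: |R|=1.06749 >1
Stable set (-3.1579, 0).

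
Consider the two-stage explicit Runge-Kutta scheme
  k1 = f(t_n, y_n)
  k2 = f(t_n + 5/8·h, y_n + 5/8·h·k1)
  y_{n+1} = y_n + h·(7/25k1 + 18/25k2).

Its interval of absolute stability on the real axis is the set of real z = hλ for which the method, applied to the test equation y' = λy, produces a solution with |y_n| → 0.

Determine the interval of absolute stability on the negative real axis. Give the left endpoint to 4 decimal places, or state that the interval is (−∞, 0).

z∈(-2.2222,0).

With y'=λy (z=hλ):
  k1=λy_n ⇒ h·k1=z·y_n;  k2=λ(1+5/8z)y_n ⇒ h·k2=z(1+5/8z)y_n
  y_{n+1}/y_n = 1 + 7/25z + 18/25z(1+5/8z) = 1 + z + 9/20z²
  so R(z) = 1 + z + 9/20z².

Need |R(x)|<1, x<0.
x=-0.61: |R|=0.5574
R=1: x+9/20x²=0 ⇒ x=−20/9=-2.2222; min R=1−1/(4·9/20)=0.4444>−1
Confirm numerically:
  x=-1.749: |R|=0.62755 <1
  x=-1.242: |R|=0.45215 <1
  x=-1.123: |R|=0.44451 <1
  x=-2.747: |R|=1.64870 >1
  x=-2.362: |R|=1.14857 >1
Interval (-2.2222, 0).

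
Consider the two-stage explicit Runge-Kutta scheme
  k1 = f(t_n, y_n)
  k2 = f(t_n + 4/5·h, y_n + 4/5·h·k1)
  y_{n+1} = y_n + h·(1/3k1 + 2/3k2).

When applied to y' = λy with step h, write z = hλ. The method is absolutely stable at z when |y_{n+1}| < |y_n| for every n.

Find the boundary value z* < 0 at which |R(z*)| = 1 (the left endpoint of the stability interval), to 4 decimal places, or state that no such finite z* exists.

On y'=λy, z=hλ:
  k1=λy_n ⇒ h·k1=z·y_n;  k2=λ(1+4/5z)y_n ⇒ h·k2=z(1+4/5z)y_n
  y_{n+1}/y_n = 1 + 1/3z + 2/3z(1+4/5z) = 1 + z + 8/15z²
  so R(z) = 1 + z + 8/15z².

Find x<0 with |R(x)|<1.
x=-1.77: |R|=0.9009
R=1: x+8/15x²=0 ⇒ x=−15/8=-1.8750; min R=1−1/(4·8/15)=0.5312>−1
Confirm numerically:
  x=-1.840: |R|=0.96565 <1
  x=-1.687: |R|=0.83085 <1
  x=-1.162: |R|=0.55813 <1
  x=-0.832: |R|=0.53719 <1
  x=-2.296: |R|=1.51553 >1
  x=-2.090: |R|=1.23965 >1
  x=-2.057: |R|=1.19967 >1
So |R|<1 on (-1.8750, 0).

left endpoint -1.8750.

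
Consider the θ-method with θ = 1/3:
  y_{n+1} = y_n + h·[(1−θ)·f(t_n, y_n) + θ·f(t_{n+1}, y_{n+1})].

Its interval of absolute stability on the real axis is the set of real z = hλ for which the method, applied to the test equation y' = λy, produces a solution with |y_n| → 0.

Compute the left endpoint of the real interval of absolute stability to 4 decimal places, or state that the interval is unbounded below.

left endpoint -6.0000.

On y'=λy, z=hλ:
  y_{n+1} = y_n + z·[2/3·y_n + 1/3·y_{n+1}] ⇒ (1 − 1/3z)y_{n+1} = (1 + 2/3z)y_n
  ⇒ R(z) = (1 + 2/3z)/(1 − 1/3z).

Find x<0 with |R(x)|<1.
x=-0.96: |R|=0.2727
R=−1: 1+2/3x = −1+1/3x ⇒ -1/3x=2 ⇒ x=2/(-1/3)=-6.0000
Confirm numerically:
  x=-4.950: |R|=0.86792 <1
  x=-4.265: |R|=0.76118 <1
  x=-2.717: |R|=0.42575 <1
  x=-2.556: |R|=0.38013 <1
  x=-6.447: |R|=1.04732 >1
  x=-6.204: |R|=1.02216 >1
  x=-6.195: |R|=1.02121 >1
So |R|<1 on (-6.0000, 0).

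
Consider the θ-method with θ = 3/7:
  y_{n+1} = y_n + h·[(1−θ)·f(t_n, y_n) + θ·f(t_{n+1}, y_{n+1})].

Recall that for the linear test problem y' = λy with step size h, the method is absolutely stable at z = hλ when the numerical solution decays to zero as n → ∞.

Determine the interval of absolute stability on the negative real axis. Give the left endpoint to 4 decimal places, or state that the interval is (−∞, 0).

(-14.0000, 0).

With y'=λy (z=hλ):
  y_{n+1} = y_n + z·[4/7·y_n + 3/7·y_{n+1}] ⇒ (1 − 3/7z)y_{n+1} = (1 + 4/7z)y_n
  so R(z) = (1 + 4/7z)/(1 − 3/7z).

Boundary: |R(x)|=1, x<0.
x=-1.79: |R|=0.0129
R=−1: 1+4/7x = −1+3/7x ⇒ -1/7x=2 ⇒ x=2/(-1/7)=-14.0000
Confirm numerically:
  x=-12.202: |R|=0.95877 <1
  x=-8.128: |R|=0.81290 <1
  x=-7.792: |R|=0.79563 <1
  x=-6.975: |R|=0.74843 <1
  x=-14.251: |R|=1.00504 >1
  x=-14.077: |R|=1.00156 >1
Stable set (-14.0000, 0).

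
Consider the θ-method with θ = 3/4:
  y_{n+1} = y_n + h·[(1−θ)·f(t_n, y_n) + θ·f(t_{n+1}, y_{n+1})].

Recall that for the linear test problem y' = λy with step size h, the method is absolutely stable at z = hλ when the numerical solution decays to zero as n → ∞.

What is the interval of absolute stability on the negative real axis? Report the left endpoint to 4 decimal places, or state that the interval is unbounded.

With y'=λy (z=hλ):
  y_{n+1} = y_n + z·[1/4·y_n + 3/4·y_{n+1}] ⇒ (1 − 3/4z)y_{n+1} = (1 + 1/4z)y_n
  ⇒ R(z) = (1 + 1/4z)/(1 − 3/4z).

Need |R(x)|<1, x<0.
x=-0.6: |R|=0.5862
x=-2: |R|=0.2000
x=-10: |R|=0.1765
x=-100: |R|=0.3158
θ=3/4≥1/2 ⇒ |1+1/4x|<|1−3/4x| ∀x<0 ⇒ stable on all of ℝ⁻.

interval (−∞, 0).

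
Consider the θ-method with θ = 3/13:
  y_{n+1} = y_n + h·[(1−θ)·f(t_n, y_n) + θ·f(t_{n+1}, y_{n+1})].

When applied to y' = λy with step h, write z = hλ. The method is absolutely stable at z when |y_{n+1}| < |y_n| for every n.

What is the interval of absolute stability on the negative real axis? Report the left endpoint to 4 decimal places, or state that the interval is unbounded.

Set f=λy, z=hλ:
  y_{n+1} = y_n + z·[10/13·y_n + 3/13·y_{n+1}] ⇒ (1 − 3/13z)y_{n+1} = (1 + 10/13z)y_n
  R(z) = (1 + 10/13z)/(1 − 3/13z).

Find x<0 with |R(x)|<1.
x=-1.61: |R|=0.1739
R=−1: 1+10/13x = −1+3/13x ⇒ -7/13x=2 ⇒ x=2/(-7/13)=-3.7143
Confirm numerically:
  x=-3.122: |R|=0.81463 <1
  x=-3.053: |R|=0.79110 <1
  x=-2.624: |R|=0.63434 <1
  x=-1.710: |R|=0.22614 <1
  x=-4.114: |R|=1.11041 >1
  x=-4.099: |R|=1.10646 >1
  x=-3.824: |R|=1.03138 >1
So |R|<1 on (-3.7143, 0).

z∈(-3.7143,0).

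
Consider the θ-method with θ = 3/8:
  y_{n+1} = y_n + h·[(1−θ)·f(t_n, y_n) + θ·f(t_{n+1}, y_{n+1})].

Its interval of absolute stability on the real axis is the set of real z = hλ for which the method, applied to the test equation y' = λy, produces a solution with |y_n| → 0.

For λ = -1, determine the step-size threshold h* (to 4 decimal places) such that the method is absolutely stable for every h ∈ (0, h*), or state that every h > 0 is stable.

On y'=λy, z=hλ:
  y_{n+1} = y_n + z·[5/8·y_n + 3/8·y_{n+1}] ⇒ (1 − 3/8z)y_{n+1} = (1 + 5/8z)y_n
  Hence R(z) = (1 + 5/8z)/(1 − 3/8z).

Find x<0 with |R(x)|<1.
x=-1.02: |R|=0.2622
R=−1: 1+5/8x = −1+3/8x ⇒ -1/4x=2 ⇒ x=2/(-1/4)=-8.0000
Confirm numerically:
  x=-7.148: |R|=0.94213 <1
  x=-7.006: |R|=0.93149 <1
  x=-6.560: |R|=0.89595 <1
  x=-8.347: |R|=1.02100 >1
  x=-8.217: |R|=1.01329 >1
So |R|<1 on (-8.0000, 0).

(-8.0000,0); λ=-1 ⇒ h* = (8)/1 = 8.0000.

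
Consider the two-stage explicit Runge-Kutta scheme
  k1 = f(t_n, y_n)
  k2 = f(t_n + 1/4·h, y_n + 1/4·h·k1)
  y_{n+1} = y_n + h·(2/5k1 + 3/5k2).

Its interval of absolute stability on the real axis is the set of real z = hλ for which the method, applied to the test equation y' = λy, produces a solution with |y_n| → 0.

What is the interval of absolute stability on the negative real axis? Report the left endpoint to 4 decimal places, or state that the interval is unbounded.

With y'=λy (z=hλ):
  k1=λy_n ⇒ h·k1=z·y_n;  k2=λ(1+1/4z)y_n ⇒ h·k2=z(1+1/4z)y_n
  y_{n+1}/y_n = 1 + 2/5z + 3/5z(1+1/4z) = 1 + z + 3/20z²
  so R(z) = 1 + z + 3/20z².

Solve |R(x)|<1 on ℝ⁻.
x=-1.31: |R|=0.0526
R=1: x+3/20x²=0 ⇒ x=−20/3=-6.6667; min R=1−1/(4·3/20)=-0.6667>−1
Confirm numerically:
  x=-6.352: |R|=0.70019 <1
  x=-5.190: |R|=0.14958 <1
  x=-3.791: |R|=0.63525 <1
  x=-6.915: |R|=1.25758 >1
  x=-6.802: |R|=1.13808 >1
Stable set (-6.6667, 0).

(-6.6667, 0).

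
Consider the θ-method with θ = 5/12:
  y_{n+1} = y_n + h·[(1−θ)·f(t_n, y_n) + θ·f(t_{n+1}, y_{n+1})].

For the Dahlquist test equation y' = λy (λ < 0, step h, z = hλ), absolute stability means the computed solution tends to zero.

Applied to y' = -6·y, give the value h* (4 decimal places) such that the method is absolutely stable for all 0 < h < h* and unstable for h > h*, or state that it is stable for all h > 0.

(-12.0000,0); λ=-6 ⇒ h* = (12)/6 = 2.0000.

Set f=λy, z=hλ:
  y_{n+1} = y_n + z·[7/12·y_n + 5/12·y_{n+1}] ⇒ (1 − 5/12z)y_{n+1} = (1 + 7/12z)y_n
  R(z) = (1 + 7/12z)/(1 − 5/12z).

Solve |R(x)|<1 on ℝ⁻.
x=-1.8: |R|=0.0286
R=−1: 1+7/12x = −1+5/12x ⇒ -1/6x=2 ⇒ x=2/(-1/6)=-12.0000
Confirm numerically:
  x=-8.832: |R|=0.88718 <1
  x=-7.211: |R|=0.80069 <1
  x=-6.258: |R|=0.73472 <1
  x=-6.075: |R|=0.72035 <1
  x=-12.392: |R|=1.01060 >1
  x=-12.307: |R|=1.00835 >1
  x=-12.235: |R|=1.00642 >1
Stable set (-12.0000, 0).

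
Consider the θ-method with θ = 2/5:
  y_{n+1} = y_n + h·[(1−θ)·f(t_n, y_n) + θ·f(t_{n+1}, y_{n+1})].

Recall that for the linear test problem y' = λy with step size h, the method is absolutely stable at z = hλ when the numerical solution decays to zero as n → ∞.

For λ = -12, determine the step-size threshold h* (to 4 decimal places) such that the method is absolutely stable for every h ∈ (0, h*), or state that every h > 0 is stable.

(-10.0000,0); λ=-12 ⇒ h* = (10)/12 = 0.8333.

Set f=λy, z=hλ:
  y_{n+1} = y_n + z·[3/5·y_n + 2/5·y_{n+1}] ⇒ (1 − 2/5z)y_{n+1} = (1 + 3/5z)y_n
  R(z) = (1 + 3/5z)/(1 − 2/5z).

Solve |R(x)|<1 on ℝ⁻.
x=-0.81: |R|=0.3882
R=−1: 1+3/5x = −1+2/5x ⇒ -1/5x=2 ⇒ x=2/(-1/5)=-10.0000
Confirm numerically:
  x=-9.854: |R|=0.99409 <1
  x=-8.112: |R|=0.91104 <1
  x=-5.775: |R|=0.74471 <1
  x=-10.314: |R|=1.01225 >1
  x=-10.071: |R|=1.00282 >1
Stable set (-10.0000, 0).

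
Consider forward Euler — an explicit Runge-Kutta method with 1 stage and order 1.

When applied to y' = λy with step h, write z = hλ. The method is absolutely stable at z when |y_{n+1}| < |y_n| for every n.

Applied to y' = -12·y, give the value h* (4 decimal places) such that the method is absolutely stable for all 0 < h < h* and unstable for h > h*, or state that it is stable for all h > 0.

On y'=λy, z=hλ:
  order 1, 1-stage ⇒ R(z)=1+z
  (e.g. R(-0.77)=0.23000, |R|=0.23000)

Solve |R(x)|<1 on ℝ⁻.
x=-0.77: |R|=0.2300
|R(-2.36)|=1.3600 |R(-1.97)|=0.9700 |R(-1.85)|=0.8500
Bisect:
  x_lo=-2.3044 |R|=1.3044  x_hi=-0.3110 |R|=0.6890
  mid=-1.30771 |R|=0.30771 →hi
  mid=-1.80605 |R|=0.80605 →hi
  mid=-2.05523 |R|=1.05523 →lo
  mid=-1.93064 |R|=0.93064 →hi
  mid=-1.99293 |R|=0.99293 →hi
  mid=-2.02408 |R|=1.02408 →lo
  mid=-2.00851 |R|=1.00851 →lo
  mid=-2.00072 |R|=1.00072 →lo
  ...
  [-2.00011,-1.99999] ⇒ x*=-2.0000
Interval (-2.0000, 0).

(-2.0000,0); λ=-12 ⇒ h* = 0.1667.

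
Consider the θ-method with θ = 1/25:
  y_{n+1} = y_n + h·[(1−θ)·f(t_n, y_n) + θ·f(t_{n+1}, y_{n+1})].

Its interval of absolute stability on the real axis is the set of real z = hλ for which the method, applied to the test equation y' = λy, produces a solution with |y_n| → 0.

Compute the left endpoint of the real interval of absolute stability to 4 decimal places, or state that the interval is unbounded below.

z* = -2.1739.

Set f=λy, z=hλ:
  y_{n+1} = y_n + z·[24/25·y_n + 1/25·y_{n+1}] ⇒ (1 − 1/25z)y_{n+1} = (1 + 24/25z)y_n
  so R(z) = (1 + 24/25z)/(1 − 1/25z).

Boundary: |R(x)|=1, x<0.
x=-0.82: |R|=0.2060
R=−1: 1+24/25x = −1+1/25x ⇒ -23/25x=2 ⇒ x=2/(-23/25)=-2.1739
Confirm numerically:
  x=-2.049: |R|=0.89379 <1
  x=-1.843: |R|=0.71646 <1
  x=-1.534: |R|=0.44532 <1
  x=-1.405: |R|=0.33024 <1
  x=-2.544: |R|=1.30903 >1
  x=-2.509: |R|=1.28016 >1
Stable set (-2.1739, 0).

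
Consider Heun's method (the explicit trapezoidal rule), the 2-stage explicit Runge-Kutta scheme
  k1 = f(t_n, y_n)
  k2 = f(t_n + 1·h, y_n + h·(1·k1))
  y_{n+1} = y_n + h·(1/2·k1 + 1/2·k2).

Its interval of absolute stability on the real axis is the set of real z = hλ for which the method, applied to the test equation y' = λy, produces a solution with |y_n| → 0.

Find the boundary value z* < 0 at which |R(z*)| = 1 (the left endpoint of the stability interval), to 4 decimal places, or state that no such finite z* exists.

left endpoint -2.0000.

With y'=λy (z=hλ):
  order 2, 2-stage ⇒ R(z)=1+z+z^2/2
  (e.g. R(-0.33)=0.72445, |R|=0.72445)

Boundary: |R(x)|=1, x<0.
x=-0.33: |R|=0.7245
|R(-2.38)|=1.4522 |R(-1.35)|=0.5613 |R(-0.59)|=0.5840
Bisect:
  x_lo=-2.8197 |R|=2.1556  x_hi=-0.3226 |R|=0.7294
  mid=-1.57116 |R|=0.66311 →hi
  mid=-2.19543 |R|=1.21452 →lo
  mid=-1.88329 |R|=0.89010 →hi
  mid=-2.03936 |R|=1.04013 →lo
  mid=-1.96132 |R|=0.96207 →hi
  mid=-2.00034 |R|=1.00034 →lo
  mid=-1.98083 |R|=0.98102 →hi
  ...
  [-2.00004,-1.99988] ⇒ x*=-2.0000
Stable set (-2.0000, 0).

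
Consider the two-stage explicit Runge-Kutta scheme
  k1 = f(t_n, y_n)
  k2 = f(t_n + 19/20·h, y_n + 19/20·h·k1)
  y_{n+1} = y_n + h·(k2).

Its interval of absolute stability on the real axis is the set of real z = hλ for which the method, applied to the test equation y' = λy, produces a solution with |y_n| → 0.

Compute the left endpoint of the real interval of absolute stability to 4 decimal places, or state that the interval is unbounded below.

With y'=λy (z=hλ):
  k1=λy_n ⇒ h·k1=z·y_n;  k2=λ(1+19/20z)y_n ⇒ h·k2=z(1+19/20z)y_n
  y_{n+1}/y_n = 1 + z(1+19/20z) = 1 + z + 19/20z²
  so R(z) = 1 + z + 19/20z².

Boundary: |R(x)|=1, x<0.
x=-1.08: |R|=1.0281
R=1: x+19/20x²=0 ⇒ x=−20/19=-1.0526; min R=1−1/(4·19/20)=0.7368>−1
Confirm numerically:
  x=-0.501: |R|=0.73745 <1
  x=-0.499: |R|=0.73755 <1
  x=-0.450: |R|=0.74238 <1
  x=-1.626: |R|=1.88568 >1
  x=-1.523: |R|=1.68055 >1
  x=-1.483: |R|=1.60632 >1
So |R|<1 on (-1.0526, 0).

z* = -1.0526.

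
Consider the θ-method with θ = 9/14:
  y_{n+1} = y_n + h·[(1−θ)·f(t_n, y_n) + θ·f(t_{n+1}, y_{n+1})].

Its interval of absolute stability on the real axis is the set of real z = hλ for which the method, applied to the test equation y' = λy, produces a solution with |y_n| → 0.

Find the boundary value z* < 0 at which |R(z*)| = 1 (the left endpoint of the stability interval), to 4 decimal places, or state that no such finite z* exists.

(−∞, 0) — no finite endpoint.

On y'=λy, z=hλ:
  y_{n+1} = y_n + z·[5/14·y_n + 9/14·y_{n+1}] ⇒ (1 − 9/14z)y_{n+1} = (1 + 5/14z)y_n
  ⇒ R(z) = (1 + 5/14z)/(1 − 9/14z).

Boundary: |R(x)|=1, x<0.
x=-0.94: |R|=0.4141
x=-2: |R|=0.1250
x=-10: |R|=0.3462
x=-100: |R|=0.5317
θ=9/14≥1/2 ⇒ |1+5/14x|<|1−9/14x| ∀x<0 ⇒ interval (−∞,0).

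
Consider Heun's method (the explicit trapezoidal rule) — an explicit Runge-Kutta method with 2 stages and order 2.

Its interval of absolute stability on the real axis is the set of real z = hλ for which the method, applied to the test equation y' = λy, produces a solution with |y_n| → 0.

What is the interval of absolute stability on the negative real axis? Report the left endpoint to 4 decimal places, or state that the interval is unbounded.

On y'=λy, z=hλ:
  order 2, 2-stage ⇒ R(z)=1+z+z^2/2
  (e.g. R(-1.06)=0.50180, |R|=0.50180)

Find x<0 with |R(x)|<1.
x=-1.06: |R|=0.5018
|R(-1.67)|=0.7244 |R(-1.31)|=0.5481 |R(-0.61)|=0.5760
Bisect:
  x_lo=-2.4040 |R|=1.4856  x_hi=-0.2543 |R|=0.7780
  mid=-1.32917 |R|=0.55418 →hi
  mid=-1.86660 |R|=0.87550 →hi
  mid=-2.13531 |R|=1.14447 →lo
  mid=-2.00095 |R|=1.00095 →lo
  mid=-1.93378 |R|=0.93597 →hi
  mid=-1.96737 |R|=0.96790 →hi
  mid=-1.98416 |R|=0.98429 →hi
  ...
  [-2.00004,-1.99990] ⇒ x*=-2.0000
So |R|<1 on (-2.0000, 0).

(-2.0000, 0).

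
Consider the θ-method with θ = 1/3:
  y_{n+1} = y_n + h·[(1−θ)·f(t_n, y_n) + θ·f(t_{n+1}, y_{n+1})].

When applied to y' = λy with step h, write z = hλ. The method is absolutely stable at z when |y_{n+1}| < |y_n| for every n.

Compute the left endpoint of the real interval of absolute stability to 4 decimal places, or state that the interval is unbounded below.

Set f=λy, z=hλ:
  y_{n+1} = y_n + z·[2/3·y_n + 1/3·y_{n+1}] ⇒ (1 − 1/3z)y_{n+1} = (1 + 2/3z)y_n
  so R(z) = (1 + 2/3z)/(1 − 1/3z).

Need |R(x)|<1, x<0.
x=-0.31: |R|=0.7190
R=−1: 1+2/3x = −1+1/3x ⇒ -1/3x=2 ⇒ x=2/(-1/3)=-6.0000
Confirm numerically:
  x=-4.647: |R|=0.82307 <1
  x=-3.825: |R|=0.68132 <1
  x=-3.003: |R|=0.50075 <1
  x=-6.343: |R|=1.03671 >1
  x=-6.105: |R|=1.01153 >1
So |R|<1 on (-6.0000, 0).

z* = -6.0000.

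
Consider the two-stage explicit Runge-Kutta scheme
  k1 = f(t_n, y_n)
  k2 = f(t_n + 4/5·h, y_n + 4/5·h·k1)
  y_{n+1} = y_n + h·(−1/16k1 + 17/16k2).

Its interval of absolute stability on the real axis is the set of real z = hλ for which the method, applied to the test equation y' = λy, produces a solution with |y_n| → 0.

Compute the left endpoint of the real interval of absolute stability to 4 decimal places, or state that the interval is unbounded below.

left endpoint -1.1765.

On y'=λy, z=hλ:
  k1=λy_n ⇒ h·k1=z·y_n;  k2=λ(1+4/5z)y_n ⇒ h·k2=z(1+4/5z)y_n
  y_{n+1}/y_n = 1 − 1/16z + 17/16z(1+4/5z) = 1 + z + 17/20z²
  ⇒ R(z) = 1 + z + 17/20z².

Boundary: |R(x)|=1, x<0.
x=-1.53: |R|=1.4598
R=1: x+17/20x²=0 ⇒ x=−20/17=-1.1765; min R=1−1/(4·17/20)=0.7059>−1
Confirm numerically:
  x=-1.047: |R|=0.88478 <1
  x=-0.868: |R|=0.77241 <1
  x=-0.716: |R|=0.71976 <1
  x=-0.554: |R|=0.70688 <1
  x=-1.567: |R|=1.52017 >1
  x=-1.419: |R|=1.29253 >1
  x=-1.236: |R|=1.06254 >1
So |R|<1 on (-1.1765, 0).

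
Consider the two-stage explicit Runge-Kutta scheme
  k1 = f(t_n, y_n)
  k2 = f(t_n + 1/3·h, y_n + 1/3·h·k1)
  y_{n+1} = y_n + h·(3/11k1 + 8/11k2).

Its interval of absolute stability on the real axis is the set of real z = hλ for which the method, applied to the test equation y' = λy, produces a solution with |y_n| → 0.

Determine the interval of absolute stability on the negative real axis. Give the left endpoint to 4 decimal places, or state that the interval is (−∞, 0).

Test eqn y'=λy, z=hλ:
  k1=λy_n ⇒ h·k1=z·y_n;  k2=λ(1+1/3z)y_n ⇒ h·k2=z(1+1/3z)y_n
  y_{n+1}/y_n = 1 + 3/11z + 8/11z(1+1/3z) = 1 + z + 8/33z²
  R(z) = 1 + z + 8/33z².

Find x<0 with |R(x)|<1.
x=-1.54: |R|=0.0349
R=1: x+8/33x²=0 ⇒ x=−33/8=-4.1250; min R=1−1/(4·8/33)=-0.0312>−1
Confirm numerically:
  x=-2.924: |R|=0.14867 <1
  x=-2.756: |R|=0.08534 <1
  x=-1.782: |R|=0.01218 <1
  x=-4.533: |R|=1.44835 >1
  x=-4.252: |R|=1.13091 >1
Stable set (-4.1250, 0).

z∈(-4.1250,0).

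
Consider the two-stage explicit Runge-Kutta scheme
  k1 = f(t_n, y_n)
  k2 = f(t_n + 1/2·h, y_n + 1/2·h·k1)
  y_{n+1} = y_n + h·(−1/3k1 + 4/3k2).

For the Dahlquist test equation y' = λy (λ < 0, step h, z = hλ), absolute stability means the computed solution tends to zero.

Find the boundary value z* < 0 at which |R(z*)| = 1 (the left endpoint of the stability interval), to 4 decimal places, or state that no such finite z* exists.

left endpoint -1.5000.

On y'=λy, z=hλ:
  k1=λy_n ⇒ h·k1=z·y_n;  k2=λ(1+1/2z)y_n ⇒ h·k2=z(1+1/2z)y_n
  y_{n+1}/y_n = 1 − 1/3z + 4/3z(1+1/2z) = 1 + z + 2/3z²
  Hence R(z) = 1 + z + 2/3z².

Find x<0 with |R(x)|<1.
x=-0.73: |R|=0.6253
R=1: x+2/3x²=0 ⇒ x=−3/2=-1.5000; min R=1−1/(4·2/3)=0.6250>−1
Confirm numerically:
  x=-1.324: |R|=0.84465 <1
  x=-1.238: |R|=0.78376 <1
  x=-0.851: |R|=0.63180 <1
  x=-1.911: |R|=1.52361 >1
  x=-1.605: |R|=1.11235 >1
  x=-1.598: |R|=1.10440 >1
Stable set (-1.5000, 0).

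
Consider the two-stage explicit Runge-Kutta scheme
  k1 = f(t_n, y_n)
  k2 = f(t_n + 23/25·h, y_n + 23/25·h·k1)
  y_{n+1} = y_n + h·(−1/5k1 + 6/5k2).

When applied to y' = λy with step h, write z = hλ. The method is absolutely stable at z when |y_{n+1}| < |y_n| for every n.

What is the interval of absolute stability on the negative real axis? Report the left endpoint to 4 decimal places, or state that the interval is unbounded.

On y'=λy, z=hλ:
  k1=λy_n ⇒ h·k1=z·y_n;  k2=λ(1+23/25z)y_n ⇒ h·k2=z(1+23/25z)y_n
  y_{n+1}/y_n = 1 − 1/5z + 6/5z(1+23/25z) = 1 + z + 138/125z²
  so R(z) = 1 + z + 138/125z².

Solve |R(x)|<1 on ℝ⁻.
x=-0.56: |R|=0.7862
R=1: x+138/125x²=0 ⇒ x=−125/138=-0.9058; min R=1−1/(4·138/125)=0.7736>−1
Confirm numerically:
  x=-0.754: |R|=0.87364 <1
  x=-0.626: |R|=0.80663 <1
  x=-0.530: |R|=0.78011 <1
  x=-1.303: |R|=1.57138 >1
  x=-0.941: |R|=1.03657 >1
Stable set (-0.9058, 0).

(-0.9058, 0).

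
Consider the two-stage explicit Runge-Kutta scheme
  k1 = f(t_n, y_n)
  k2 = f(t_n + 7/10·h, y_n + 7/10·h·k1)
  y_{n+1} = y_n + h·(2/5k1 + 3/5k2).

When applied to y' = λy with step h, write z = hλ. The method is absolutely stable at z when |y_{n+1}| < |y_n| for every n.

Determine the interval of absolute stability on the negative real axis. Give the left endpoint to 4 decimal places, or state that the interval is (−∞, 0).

(-2.3810, 0).

Test eqn y'=λy, z=hλ:
  k1=λy_n ⇒ h·k1=z·y_n;  k2=λ(1+7/10z)y_n ⇒ h·k2=z(1+7/10z)y_n
  y_{n+1}/y_n = 1 + 2/5z + 3/5z(1+7/10z) = 1 + z + 21/50z²
  ⇒ R(z) = 1 + z + 21/50z².

Boundary: |R(x)|=1, x<0.
x=-1.53: |R|=0.4532
R=1: x+21/50x²=0 ⇒ x=−50/21=-2.3810; min R=1−1/(4·21/50)=0.4048>−1
Confirm numerically:
  x=-1.940: |R|=0.64071 <1
  x=-1.892: |R|=0.61146 <1
  x=-1.693: |R|=0.51082 <1
  x=-1.245: |R|=0.40601 <1
  x=-2.865: |R|=1.58245 >1
  x=-2.672: |R|=1.32663 >1
  x=-2.508: |R|=1.13383 >1
Interval (-2.3810, 0).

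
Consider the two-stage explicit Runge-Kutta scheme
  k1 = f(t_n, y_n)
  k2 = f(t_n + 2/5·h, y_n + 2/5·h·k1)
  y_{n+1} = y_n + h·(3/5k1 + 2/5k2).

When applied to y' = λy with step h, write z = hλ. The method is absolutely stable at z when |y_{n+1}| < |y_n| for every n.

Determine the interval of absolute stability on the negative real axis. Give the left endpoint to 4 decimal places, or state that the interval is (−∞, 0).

With y'=λy (z=hλ):
  k1=λy_n ⇒ h·k1=z·y_n;  k2=λ(1+2/5z)y_n ⇒ h·k2=z(1+2/5z)y_n
  y_{n+1}/y_n = 1 + 3/5z + 2/5z(1+2/5z) = 1 + z + 4/25z²
  Hence R(z) = 1 + z + 4/25z².

Boundary: |R(x)|=1, x<0.
x=-0.71: |R|=0.3707
R=1: x+4/25x²=0 ⇒ x=−25/4=-6.2500; min R=1−1/(4·4/25)=-0.5625>−1
Confirm numerically:
  x=-5.942: |R|=0.70718 <1
  x=-3.576: |R|=0.52996 <1
  x=-3.263: |R|=0.55945 <1
  x=-6.365: |R|=1.11712 >1
  x=-6.317: |R|=1.06772 >1
So |R|<1 on (-6.2500, 0).

(-6.2500, 0).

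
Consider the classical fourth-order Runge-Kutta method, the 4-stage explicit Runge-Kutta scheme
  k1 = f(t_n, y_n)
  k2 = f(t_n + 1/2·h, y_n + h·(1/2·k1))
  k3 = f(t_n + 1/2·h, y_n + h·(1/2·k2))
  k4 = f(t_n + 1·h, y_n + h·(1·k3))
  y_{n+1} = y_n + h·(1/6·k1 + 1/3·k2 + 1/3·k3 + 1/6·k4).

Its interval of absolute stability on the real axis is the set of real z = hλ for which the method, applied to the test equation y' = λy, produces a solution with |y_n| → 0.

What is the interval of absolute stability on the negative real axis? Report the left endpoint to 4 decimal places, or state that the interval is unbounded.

z∈(-2.7853,0).

Test eqn y'=λy, z=hλ:
  order 4, 4-stage ⇒ R(z)=1+z+z^2/2+z^3/6+z^4/24
  (e.g. R(-0.68)=0.50770, |R|=0.50770)

Boundary: |R(x)|=1, x<0.
x=-0.68: |R|=0.5077
|R(-1.76)|=0.2800 |R(-1.34)|=0.2911 |R(-0.7)|=0.4978
Bisect:
  x_lo=-3.2632 |R|=1.9942  x_hi=-0.2482 |R|=0.7802
  mid=-1.75569 |R|=0.27946 →hi
  mid=-2.50942 |R|=0.65774 →hi
  mid=-2.88629 |R|=1.16326 →lo
  mid=-2.69786 |R|=0.87598 →hi
  mid=-2.79208 |R|=1.01027 →lo
  mid=-2.74497 |R|=0.94088 →hi
  mid=-2.76852 |R|=0.97501 →hi
  ...
  [-2.78545,-2.78527] ⇒ x*=-2.7853
Interval (-2.7853, 0).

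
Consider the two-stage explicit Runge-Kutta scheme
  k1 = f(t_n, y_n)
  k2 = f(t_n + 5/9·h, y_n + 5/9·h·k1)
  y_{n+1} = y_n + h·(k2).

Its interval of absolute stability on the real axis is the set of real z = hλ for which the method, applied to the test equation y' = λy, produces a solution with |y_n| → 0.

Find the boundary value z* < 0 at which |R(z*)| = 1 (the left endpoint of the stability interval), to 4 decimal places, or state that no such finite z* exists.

Test eqn y'=λy, z=hλ:
  k1=λy_n ⇒ h·k1=z·y_n;  k2=λ(1+5/9z)y_n ⇒ h·k2=z(1+5/9z)y_n
  y_{n+1}/y_n = 1 + z(1+5/9z) = 1 + z + 5/9z²
  ⇒ R(z) = 1 + z + 5/9z².

Boundary: |R(x)|=1, x<0.
x=-0.48: |R|=0.6480
R=1: x+5/9x²=0 ⇒ x=−9/5=-1.8000; min R=1−1/(4·5/9)=0.5500>−1
Confirm numerically:
  x=-1.617: |R|=0.83560 <1
  x=-1.598: |R|=0.82067 <1
  x=-1.490: |R|=0.74339 <1
  x=-1.426: |R|=0.70371 <1
  x=-2.106: |R|=1.35802 >1
  x=-1.887: |R|=1.09120 >1
  x=-1.850: |R|=1.05139 >1
So |R|<1 on (-1.8000, 0).

z* = -1.8000.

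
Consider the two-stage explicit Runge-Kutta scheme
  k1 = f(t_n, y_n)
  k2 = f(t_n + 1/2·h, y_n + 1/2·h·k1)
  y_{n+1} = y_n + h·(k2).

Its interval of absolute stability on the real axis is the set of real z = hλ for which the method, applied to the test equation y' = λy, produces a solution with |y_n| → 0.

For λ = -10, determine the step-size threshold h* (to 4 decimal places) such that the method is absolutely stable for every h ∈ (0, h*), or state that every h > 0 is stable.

(-2.0000,0); λ=-10 ⇒ h* = (2)/10 = 0.2000.

On y'=λy, z=hλ:
  k1=λy_n ⇒ h·k1=z·y_n;  k2=λ(1+1/2z)y_n ⇒ h·k2=z(1+1/2z)y_n
  y_{n+1}/y_n = 1 + z(1+1/2z) = 1 + z + 1/2z²
  Hence R(z) = 1 + z + 1/2z².

Find x<0 with |R(x)|<1.
x=-0.78: |R|=0.5242
R=1: x+1/2x²=0 ⇒ x=−2=-2.0000; min R=1−1/(4·1/2)=0.5000>−1
Confirm numerically:
  x=-1.979: |R|=0.97922 <1
  x=-1.960: |R|=0.96080 <1
  x=-1.079: |R|=0.50312 <1
  x=-0.974: |R|=0.50034 <1
  x=-2.449: |R|=1.54980 >1
  x=-2.293: |R|=1.33592 >1
  x=-2.116: |R|=1.12273 >1
So |R|<1 on (-2.0000, 0).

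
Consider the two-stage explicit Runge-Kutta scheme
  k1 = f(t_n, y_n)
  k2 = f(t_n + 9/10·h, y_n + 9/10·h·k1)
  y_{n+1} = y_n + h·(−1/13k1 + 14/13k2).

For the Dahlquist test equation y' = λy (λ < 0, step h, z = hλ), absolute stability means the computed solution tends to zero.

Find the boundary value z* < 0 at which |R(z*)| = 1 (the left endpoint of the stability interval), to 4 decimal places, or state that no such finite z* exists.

left endpoint -1.0317.

On y'=λy, z=hλ:
  k1=λy_n ⇒ h·k1=z·y_n;  k2=λ(1+9/10z)y_n ⇒ h·k2=z(1+9/10z)y_n
  y_{n+1}/y_n = 1 − 1/13z + 14/13z(1+9/10z) = 1 + z + 63/65z²
  Hence R(z) = 1 + z + 63/65z².

Boundary: |R(x)|=1, x<0.
x=-0.92: |R|=0.9004
R=1: x+63/65x²=0 ⇒ x=−65/63=-1.0317; min R=1−1/(4·63/65)=0.7421>−1
Confirm numerically:
  x=-0.996: |R|=0.96549 <1
  x=-0.831: |R|=0.83831 <1
  x=-0.749: |R|=0.79474 <1
  x=-1.255: |R|=1.27156 >1
  x=-1.170: |R|=1.15678 >1
  x=-1.154: |R|=1.13674 >1
Interval (-1.0317, 0).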